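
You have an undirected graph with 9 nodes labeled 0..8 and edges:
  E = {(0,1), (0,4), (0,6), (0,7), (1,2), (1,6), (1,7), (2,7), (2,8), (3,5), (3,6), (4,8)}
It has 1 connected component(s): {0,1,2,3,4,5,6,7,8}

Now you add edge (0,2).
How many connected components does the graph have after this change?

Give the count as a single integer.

Initial component count: 1
Add (0,2): endpoints already in same component. Count unchanged: 1.
New component count: 1

Answer: 1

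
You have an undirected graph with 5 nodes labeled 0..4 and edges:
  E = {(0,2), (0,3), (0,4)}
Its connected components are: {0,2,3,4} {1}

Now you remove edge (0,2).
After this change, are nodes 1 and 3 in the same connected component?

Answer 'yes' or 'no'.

Answer: no

Derivation:
Initial components: {0,2,3,4} {1}
Removing edge (0,2): it was a bridge — component count 2 -> 3.
New components: {0,3,4} {1} {2}
Are 1 and 3 in the same component? no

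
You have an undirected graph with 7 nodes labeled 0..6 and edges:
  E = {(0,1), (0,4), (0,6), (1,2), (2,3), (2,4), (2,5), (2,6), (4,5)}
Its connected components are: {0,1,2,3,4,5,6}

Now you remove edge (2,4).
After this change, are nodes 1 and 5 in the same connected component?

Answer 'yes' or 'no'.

Initial components: {0,1,2,3,4,5,6}
Removing edge (2,4): not a bridge — component count unchanged at 1.
New components: {0,1,2,3,4,5,6}
Are 1 and 5 in the same component? yes

Answer: yes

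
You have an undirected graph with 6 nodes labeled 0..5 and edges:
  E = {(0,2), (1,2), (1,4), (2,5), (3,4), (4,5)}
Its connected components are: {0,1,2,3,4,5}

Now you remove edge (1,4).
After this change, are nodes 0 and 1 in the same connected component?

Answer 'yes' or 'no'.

Answer: yes

Derivation:
Initial components: {0,1,2,3,4,5}
Removing edge (1,4): not a bridge — component count unchanged at 1.
New components: {0,1,2,3,4,5}
Are 0 and 1 in the same component? yes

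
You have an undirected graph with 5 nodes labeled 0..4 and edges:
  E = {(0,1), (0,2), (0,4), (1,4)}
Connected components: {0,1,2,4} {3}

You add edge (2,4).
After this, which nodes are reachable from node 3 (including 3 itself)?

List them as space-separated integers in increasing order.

Answer: 3

Derivation:
Before: nodes reachable from 3: {3}
Adding (2,4): both endpoints already in same component. Reachability from 3 unchanged.
After: nodes reachable from 3: {3}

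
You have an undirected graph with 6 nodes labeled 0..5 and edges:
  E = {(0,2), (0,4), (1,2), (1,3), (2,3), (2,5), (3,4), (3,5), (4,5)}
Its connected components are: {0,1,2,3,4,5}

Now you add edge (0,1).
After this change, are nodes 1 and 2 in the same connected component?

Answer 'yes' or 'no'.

Initial components: {0,1,2,3,4,5}
Adding edge (0,1): both already in same component {0,1,2,3,4,5}. No change.
New components: {0,1,2,3,4,5}
Are 1 and 2 in the same component? yes

Answer: yes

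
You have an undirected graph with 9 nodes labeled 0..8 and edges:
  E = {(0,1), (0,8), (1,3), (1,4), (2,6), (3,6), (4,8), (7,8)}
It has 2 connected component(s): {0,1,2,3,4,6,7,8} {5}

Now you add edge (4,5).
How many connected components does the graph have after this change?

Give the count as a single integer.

Answer: 1

Derivation:
Initial component count: 2
Add (4,5): merges two components. Count decreases: 2 -> 1.
New component count: 1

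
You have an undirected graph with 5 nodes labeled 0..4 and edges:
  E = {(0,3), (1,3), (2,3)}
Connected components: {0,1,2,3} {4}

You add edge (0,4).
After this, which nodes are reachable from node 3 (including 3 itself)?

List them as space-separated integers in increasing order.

Answer: 0 1 2 3 4

Derivation:
Before: nodes reachable from 3: {0,1,2,3}
Adding (0,4): merges 3's component with another. Reachability grows.
After: nodes reachable from 3: {0,1,2,3,4}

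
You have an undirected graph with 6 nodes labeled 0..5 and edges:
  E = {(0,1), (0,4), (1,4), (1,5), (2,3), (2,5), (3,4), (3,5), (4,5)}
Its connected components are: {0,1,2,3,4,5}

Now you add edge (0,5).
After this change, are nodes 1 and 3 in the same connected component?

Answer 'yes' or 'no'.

Answer: yes

Derivation:
Initial components: {0,1,2,3,4,5}
Adding edge (0,5): both already in same component {0,1,2,3,4,5}. No change.
New components: {0,1,2,3,4,5}
Are 1 and 3 in the same component? yes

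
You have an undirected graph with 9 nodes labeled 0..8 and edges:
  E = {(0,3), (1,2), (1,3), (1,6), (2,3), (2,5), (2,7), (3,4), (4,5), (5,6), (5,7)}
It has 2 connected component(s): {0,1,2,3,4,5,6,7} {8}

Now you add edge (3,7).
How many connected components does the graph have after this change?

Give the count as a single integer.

Answer: 2

Derivation:
Initial component count: 2
Add (3,7): endpoints already in same component. Count unchanged: 2.
New component count: 2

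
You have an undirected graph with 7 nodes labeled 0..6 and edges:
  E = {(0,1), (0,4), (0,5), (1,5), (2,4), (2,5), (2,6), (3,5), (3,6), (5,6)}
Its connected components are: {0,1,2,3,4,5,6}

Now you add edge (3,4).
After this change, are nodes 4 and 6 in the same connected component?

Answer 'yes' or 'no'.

Answer: yes

Derivation:
Initial components: {0,1,2,3,4,5,6}
Adding edge (3,4): both already in same component {0,1,2,3,4,5,6}. No change.
New components: {0,1,2,3,4,5,6}
Are 4 and 6 in the same component? yes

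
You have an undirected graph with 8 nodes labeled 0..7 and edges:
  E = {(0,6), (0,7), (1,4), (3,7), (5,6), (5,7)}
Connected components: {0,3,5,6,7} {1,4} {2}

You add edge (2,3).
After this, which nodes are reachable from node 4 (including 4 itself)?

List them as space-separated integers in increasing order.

Answer: 1 4

Derivation:
Before: nodes reachable from 4: {1,4}
Adding (2,3): merges two components, but neither contains 4. Reachability from 4 unchanged.
After: nodes reachable from 4: {1,4}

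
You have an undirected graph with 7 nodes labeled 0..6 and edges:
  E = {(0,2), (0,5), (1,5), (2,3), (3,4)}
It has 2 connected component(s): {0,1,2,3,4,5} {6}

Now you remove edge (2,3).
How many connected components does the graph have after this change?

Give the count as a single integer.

Initial component count: 2
Remove (2,3): it was a bridge. Count increases: 2 -> 3.
  After removal, components: {0,1,2,5} {3,4} {6}
New component count: 3

Answer: 3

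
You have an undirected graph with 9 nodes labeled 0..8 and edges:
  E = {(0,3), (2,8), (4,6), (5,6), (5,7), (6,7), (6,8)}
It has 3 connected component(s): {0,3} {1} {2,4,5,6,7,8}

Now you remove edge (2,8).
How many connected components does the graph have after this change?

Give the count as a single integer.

Initial component count: 3
Remove (2,8): it was a bridge. Count increases: 3 -> 4.
  After removal, components: {0,3} {1} {2} {4,5,6,7,8}
New component count: 4

Answer: 4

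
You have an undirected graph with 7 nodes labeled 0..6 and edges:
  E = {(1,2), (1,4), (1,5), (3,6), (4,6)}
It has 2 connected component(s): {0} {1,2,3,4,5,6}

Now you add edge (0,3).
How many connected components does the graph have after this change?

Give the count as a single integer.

Answer: 1

Derivation:
Initial component count: 2
Add (0,3): merges two components. Count decreases: 2 -> 1.
New component count: 1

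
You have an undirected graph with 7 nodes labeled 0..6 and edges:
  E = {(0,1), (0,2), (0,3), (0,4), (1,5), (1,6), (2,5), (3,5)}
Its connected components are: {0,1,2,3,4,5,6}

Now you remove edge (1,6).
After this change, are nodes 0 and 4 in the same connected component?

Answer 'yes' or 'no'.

Answer: yes

Derivation:
Initial components: {0,1,2,3,4,5,6}
Removing edge (1,6): it was a bridge — component count 1 -> 2.
New components: {0,1,2,3,4,5} {6}
Are 0 and 4 in the same component? yes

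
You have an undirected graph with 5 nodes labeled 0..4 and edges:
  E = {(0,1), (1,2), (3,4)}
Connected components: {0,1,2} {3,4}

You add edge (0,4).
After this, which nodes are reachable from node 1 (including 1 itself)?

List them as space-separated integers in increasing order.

Before: nodes reachable from 1: {0,1,2}
Adding (0,4): merges 1's component with another. Reachability grows.
After: nodes reachable from 1: {0,1,2,3,4}

Answer: 0 1 2 3 4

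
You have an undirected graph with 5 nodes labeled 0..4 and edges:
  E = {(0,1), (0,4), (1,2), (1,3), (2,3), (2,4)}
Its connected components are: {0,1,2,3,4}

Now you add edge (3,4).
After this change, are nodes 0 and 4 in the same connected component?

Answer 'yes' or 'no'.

Answer: yes

Derivation:
Initial components: {0,1,2,3,4}
Adding edge (3,4): both already in same component {0,1,2,3,4}. No change.
New components: {0,1,2,3,4}
Are 0 and 4 in the same component? yes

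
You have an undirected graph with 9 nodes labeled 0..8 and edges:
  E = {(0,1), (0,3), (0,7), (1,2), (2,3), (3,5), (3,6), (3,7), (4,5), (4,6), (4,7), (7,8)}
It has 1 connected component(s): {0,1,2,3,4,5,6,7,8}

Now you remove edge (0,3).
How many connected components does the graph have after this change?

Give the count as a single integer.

Initial component count: 1
Remove (0,3): not a bridge. Count unchanged: 1.
  After removal, components: {0,1,2,3,4,5,6,7,8}
New component count: 1

Answer: 1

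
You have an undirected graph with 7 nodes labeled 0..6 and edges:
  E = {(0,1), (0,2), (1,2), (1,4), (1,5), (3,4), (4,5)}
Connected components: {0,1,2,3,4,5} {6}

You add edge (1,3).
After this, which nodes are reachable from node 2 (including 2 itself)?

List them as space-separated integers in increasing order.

Answer: 0 1 2 3 4 5

Derivation:
Before: nodes reachable from 2: {0,1,2,3,4,5}
Adding (1,3): both endpoints already in same component. Reachability from 2 unchanged.
After: nodes reachable from 2: {0,1,2,3,4,5}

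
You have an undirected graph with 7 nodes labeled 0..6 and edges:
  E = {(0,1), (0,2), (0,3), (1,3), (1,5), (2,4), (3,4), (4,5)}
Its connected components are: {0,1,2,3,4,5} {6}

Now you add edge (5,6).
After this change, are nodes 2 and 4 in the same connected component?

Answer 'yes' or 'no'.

Answer: yes

Derivation:
Initial components: {0,1,2,3,4,5} {6}
Adding edge (5,6): merges {0,1,2,3,4,5} and {6}.
New components: {0,1,2,3,4,5,6}
Are 2 and 4 in the same component? yes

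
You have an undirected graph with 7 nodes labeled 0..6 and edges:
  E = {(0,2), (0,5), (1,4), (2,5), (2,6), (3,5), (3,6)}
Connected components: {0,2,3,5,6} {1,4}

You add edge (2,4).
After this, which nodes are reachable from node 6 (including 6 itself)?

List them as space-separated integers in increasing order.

Answer: 0 1 2 3 4 5 6

Derivation:
Before: nodes reachable from 6: {0,2,3,5,6}
Adding (2,4): merges 6's component with another. Reachability grows.
After: nodes reachable from 6: {0,1,2,3,4,5,6}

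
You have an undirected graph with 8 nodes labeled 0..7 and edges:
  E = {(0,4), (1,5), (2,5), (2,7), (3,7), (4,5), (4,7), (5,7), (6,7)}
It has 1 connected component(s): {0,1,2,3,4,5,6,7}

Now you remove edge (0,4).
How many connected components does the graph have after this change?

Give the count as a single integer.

Initial component count: 1
Remove (0,4): it was a bridge. Count increases: 1 -> 2.
  After removal, components: {0} {1,2,3,4,5,6,7}
New component count: 2

Answer: 2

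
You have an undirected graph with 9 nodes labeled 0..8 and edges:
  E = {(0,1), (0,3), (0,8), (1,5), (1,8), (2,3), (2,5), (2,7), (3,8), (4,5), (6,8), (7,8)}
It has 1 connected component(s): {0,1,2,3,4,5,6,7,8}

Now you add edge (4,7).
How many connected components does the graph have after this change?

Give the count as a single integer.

Answer: 1

Derivation:
Initial component count: 1
Add (4,7): endpoints already in same component. Count unchanged: 1.
New component count: 1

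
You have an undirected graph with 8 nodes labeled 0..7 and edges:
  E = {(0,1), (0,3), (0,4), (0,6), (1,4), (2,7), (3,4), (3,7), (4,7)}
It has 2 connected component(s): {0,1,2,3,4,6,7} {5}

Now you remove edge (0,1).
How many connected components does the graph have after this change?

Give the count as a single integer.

Answer: 2

Derivation:
Initial component count: 2
Remove (0,1): not a bridge. Count unchanged: 2.
  After removal, components: {0,1,2,3,4,6,7} {5}
New component count: 2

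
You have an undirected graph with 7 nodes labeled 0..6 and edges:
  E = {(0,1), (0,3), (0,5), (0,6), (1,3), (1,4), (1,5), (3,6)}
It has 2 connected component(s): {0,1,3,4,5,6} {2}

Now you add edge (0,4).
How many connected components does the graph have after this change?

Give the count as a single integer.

Answer: 2

Derivation:
Initial component count: 2
Add (0,4): endpoints already in same component. Count unchanged: 2.
New component count: 2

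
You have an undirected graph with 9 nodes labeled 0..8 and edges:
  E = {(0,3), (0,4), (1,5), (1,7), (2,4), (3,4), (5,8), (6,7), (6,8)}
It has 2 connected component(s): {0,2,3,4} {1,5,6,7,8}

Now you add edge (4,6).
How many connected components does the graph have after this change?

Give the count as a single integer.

Answer: 1

Derivation:
Initial component count: 2
Add (4,6): merges two components. Count decreases: 2 -> 1.
New component count: 1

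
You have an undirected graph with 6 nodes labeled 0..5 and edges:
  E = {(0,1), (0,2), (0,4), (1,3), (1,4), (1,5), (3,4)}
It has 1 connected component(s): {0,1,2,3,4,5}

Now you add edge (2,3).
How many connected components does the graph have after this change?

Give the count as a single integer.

Answer: 1

Derivation:
Initial component count: 1
Add (2,3): endpoints already in same component. Count unchanged: 1.
New component count: 1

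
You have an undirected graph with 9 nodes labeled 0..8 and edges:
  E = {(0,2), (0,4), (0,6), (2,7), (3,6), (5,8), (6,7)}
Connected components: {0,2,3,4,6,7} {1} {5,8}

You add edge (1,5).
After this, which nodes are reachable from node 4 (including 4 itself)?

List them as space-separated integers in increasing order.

Before: nodes reachable from 4: {0,2,3,4,6,7}
Adding (1,5): merges two components, but neither contains 4. Reachability from 4 unchanged.
After: nodes reachable from 4: {0,2,3,4,6,7}

Answer: 0 2 3 4 6 7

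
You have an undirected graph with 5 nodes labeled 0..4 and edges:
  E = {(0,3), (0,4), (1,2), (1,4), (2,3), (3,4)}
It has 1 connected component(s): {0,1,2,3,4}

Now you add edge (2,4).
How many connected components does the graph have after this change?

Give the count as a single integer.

Answer: 1

Derivation:
Initial component count: 1
Add (2,4): endpoints already in same component. Count unchanged: 1.
New component count: 1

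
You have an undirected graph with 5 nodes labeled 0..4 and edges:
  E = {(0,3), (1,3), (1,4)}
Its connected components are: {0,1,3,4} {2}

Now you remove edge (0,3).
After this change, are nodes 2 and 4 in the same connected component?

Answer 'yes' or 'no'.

Answer: no

Derivation:
Initial components: {0,1,3,4} {2}
Removing edge (0,3): it was a bridge — component count 2 -> 3.
New components: {0} {1,3,4} {2}
Are 2 and 4 in the same component? no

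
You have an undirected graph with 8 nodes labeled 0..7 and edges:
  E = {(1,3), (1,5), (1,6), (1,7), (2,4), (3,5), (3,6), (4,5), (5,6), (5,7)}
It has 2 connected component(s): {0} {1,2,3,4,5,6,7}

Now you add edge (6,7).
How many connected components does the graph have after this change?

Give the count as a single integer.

Answer: 2

Derivation:
Initial component count: 2
Add (6,7): endpoints already in same component. Count unchanged: 2.
New component count: 2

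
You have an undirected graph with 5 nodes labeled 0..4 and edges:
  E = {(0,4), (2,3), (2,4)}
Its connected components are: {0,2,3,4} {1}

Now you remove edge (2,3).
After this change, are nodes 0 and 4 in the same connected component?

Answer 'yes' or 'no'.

Answer: yes

Derivation:
Initial components: {0,2,3,4} {1}
Removing edge (2,3): it was a bridge — component count 2 -> 3.
New components: {0,2,4} {1} {3}
Are 0 and 4 in the same component? yes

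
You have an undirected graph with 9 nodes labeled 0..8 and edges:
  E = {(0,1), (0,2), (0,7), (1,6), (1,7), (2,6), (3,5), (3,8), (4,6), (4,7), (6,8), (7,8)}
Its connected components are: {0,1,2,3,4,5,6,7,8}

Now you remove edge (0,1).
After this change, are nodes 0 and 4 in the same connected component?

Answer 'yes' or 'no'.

Answer: yes

Derivation:
Initial components: {0,1,2,3,4,5,6,7,8}
Removing edge (0,1): not a bridge — component count unchanged at 1.
New components: {0,1,2,3,4,5,6,7,8}
Are 0 and 4 in the same component? yes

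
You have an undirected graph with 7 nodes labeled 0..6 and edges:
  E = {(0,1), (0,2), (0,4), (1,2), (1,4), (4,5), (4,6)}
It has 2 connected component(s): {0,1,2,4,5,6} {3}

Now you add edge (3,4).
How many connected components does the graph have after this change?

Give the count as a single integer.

Answer: 1

Derivation:
Initial component count: 2
Add (3,4): merges two components. Count decreases: 2 -> 1.
New component count: 1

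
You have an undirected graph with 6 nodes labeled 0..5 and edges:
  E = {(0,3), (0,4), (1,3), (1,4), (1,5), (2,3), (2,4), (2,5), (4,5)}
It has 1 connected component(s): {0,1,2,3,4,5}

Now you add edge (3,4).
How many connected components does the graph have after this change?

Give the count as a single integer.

Answer: 1

Derivation:
Initial component count: 1
Add (3,4): endpoints already in same component. Count unchanged: 1.
New component count: 1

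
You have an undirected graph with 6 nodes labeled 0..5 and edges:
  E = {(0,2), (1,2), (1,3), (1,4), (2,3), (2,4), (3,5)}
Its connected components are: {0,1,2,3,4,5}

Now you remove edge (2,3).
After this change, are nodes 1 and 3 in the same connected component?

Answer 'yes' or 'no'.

Answer: yes

Derivation:
Initial components: {0,1,2,3,4,5}
Removing edge (2,3): not a bridge — component count unchanged at 1.
New components: {0,1,2,3,4,5}
Are 1 and 3 in the same component? yes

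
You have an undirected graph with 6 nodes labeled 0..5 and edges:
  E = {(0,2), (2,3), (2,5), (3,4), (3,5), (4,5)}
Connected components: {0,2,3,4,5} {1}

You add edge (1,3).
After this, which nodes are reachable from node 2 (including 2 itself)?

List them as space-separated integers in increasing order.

Answer: 0 1 2 3 4 5

Derivation:
Before: nodes reachable from 2: {0,2,3,4,5}
Adding (1,3): merges 2's component with another. Reachability grows.
After: nodes reachable from 2: {0,1,2,3,4,5}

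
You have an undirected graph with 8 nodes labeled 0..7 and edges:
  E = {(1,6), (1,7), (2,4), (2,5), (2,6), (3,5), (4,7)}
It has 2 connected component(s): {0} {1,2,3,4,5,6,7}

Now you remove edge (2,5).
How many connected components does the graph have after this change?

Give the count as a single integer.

Initial component count: 2
Remove (2,5): it was a bridge. Count increases: 2 -> 3.
  After removal, components: {0} {1,2,4,6,7} {3,5}
New component count: 3

Answer: 3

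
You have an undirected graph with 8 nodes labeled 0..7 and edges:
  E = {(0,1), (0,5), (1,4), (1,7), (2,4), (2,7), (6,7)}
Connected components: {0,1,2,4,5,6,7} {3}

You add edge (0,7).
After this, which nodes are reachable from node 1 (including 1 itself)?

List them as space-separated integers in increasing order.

Answer: 0 1 2 4 5 6 7

Derivation:
Before: nodes reachable from 1: {0,1,2,4,5,6,7}
Adding (0,7): both endpoints already in same component. Reachability from 1 unchanged.
After: nodes reachable from 1: {0,1,2,4,5,6,7}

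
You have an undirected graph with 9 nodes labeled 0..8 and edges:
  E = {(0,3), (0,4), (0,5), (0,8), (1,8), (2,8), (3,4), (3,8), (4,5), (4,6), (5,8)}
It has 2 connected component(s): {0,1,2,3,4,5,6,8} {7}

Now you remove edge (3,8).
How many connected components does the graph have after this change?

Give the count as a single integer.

Initial component count: 2
Remove (3,8): not a bridge. Count unchanged: 2.
  After removal, components: {0,1,2,3,4,5,6,8} {7}
New component count: 2

Answer: 2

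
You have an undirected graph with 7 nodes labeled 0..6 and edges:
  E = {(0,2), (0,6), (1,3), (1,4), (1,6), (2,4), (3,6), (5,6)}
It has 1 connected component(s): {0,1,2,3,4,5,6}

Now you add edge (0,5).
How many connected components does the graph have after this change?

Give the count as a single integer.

Answer: 1

Derivation:
Initial component count: 1
Add (0,5): endpoints already in same component. Count unchanged: 1.
New component count: 1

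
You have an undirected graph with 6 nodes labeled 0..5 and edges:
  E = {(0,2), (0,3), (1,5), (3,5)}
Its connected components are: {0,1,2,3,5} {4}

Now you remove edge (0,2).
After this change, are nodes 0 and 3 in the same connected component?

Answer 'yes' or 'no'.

Answer: yes

Derivation:
Initial components: {0,1,2,3,5} {4}
Removing edge (0,2): it was a bridge — component count 2 -> 3.
New components: {0,1,3,5} {2} {4}
Are 0 and 3 in the same component? yes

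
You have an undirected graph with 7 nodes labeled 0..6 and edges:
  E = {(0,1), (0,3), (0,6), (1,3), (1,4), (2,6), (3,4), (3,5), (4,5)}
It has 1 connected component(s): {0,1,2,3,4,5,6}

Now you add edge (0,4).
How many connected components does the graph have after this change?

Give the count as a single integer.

Answer: 1

Derivation:
Initial component count: 1
Add (0,4): endpoints already in same component. Count unchanged: 1.
New component count: 1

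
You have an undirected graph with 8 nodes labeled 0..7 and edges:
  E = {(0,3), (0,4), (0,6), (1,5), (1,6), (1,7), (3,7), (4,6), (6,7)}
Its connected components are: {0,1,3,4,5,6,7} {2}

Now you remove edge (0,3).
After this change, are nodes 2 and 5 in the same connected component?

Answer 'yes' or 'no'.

Answer: no

Derivation:
Initial components: {0,1,3,4,5,6,7} {2}
Removing edge (0,3): not a bridge — component count unchanged at 2.
New components: {0,1,3,4,5,6,7} {2}
Are 2 and 5 in the same component? no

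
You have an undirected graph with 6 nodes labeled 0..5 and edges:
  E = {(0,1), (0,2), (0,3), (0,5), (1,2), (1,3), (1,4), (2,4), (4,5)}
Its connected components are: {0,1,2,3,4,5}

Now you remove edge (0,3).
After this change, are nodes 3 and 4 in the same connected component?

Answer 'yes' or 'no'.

Answer: yes

Derivation:
Initial components: {0,1,2,3,4,5}
Removing edge (0,3): not a bridge — component count unchanged at 1.
New components: {0,1,2,3,4,5}
Are 3 and 4 in the same component? yes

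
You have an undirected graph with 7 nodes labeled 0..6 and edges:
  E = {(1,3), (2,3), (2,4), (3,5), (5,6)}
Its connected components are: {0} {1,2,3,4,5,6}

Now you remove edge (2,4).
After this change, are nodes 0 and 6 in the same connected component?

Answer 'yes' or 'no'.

Answer: no

Derivation:
Initial components: {0} {1,2,3,4,5,6}
Removing edge (2,4): it was a bridge — component count 2 -> 3.
New components: {0} {1,2,3,5,6} {4}
Are 0 and 6 in the same component? no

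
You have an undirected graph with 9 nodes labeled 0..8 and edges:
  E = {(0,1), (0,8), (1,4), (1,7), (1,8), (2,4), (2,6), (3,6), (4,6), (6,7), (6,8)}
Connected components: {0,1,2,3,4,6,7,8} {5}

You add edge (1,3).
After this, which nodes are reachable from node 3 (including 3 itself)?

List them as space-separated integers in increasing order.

Answer: 0 1 2 3 4 6 7 8

Derivation:
Before: nodes reachable from 3: {0,1,2,3,4,6,7,8}
Adding (1,3): both endpoints already in same component. Reachability from 3 unchanged.
After: nodes reachable from 3: {0,1,2,3,4,6,7,8}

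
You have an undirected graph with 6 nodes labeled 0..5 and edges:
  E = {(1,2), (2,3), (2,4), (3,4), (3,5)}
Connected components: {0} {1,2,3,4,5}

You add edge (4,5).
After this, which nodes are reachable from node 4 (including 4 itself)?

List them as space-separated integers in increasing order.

Answer: 1 2 3 4 5

Derivation:
Before: nodes reachable from 4: {1,2,3,4,5}
Adding (4,5): both endpoints already in same component. Reachability from 4 unchanged.
After: nodes reachable from 4: {1,2,3,4,5}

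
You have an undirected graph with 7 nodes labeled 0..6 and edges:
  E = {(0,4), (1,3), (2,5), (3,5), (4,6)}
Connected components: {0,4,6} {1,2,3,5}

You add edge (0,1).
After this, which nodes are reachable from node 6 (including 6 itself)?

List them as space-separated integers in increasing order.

Before: nodes reachable from 6: {0,4,6}
Adding (0,1): merges 6's component with another. Reachability grows.
After: nodes reachable from 6: {0,1,2,3,4,5,6}

Answer: 0 1 2 3 4 5 6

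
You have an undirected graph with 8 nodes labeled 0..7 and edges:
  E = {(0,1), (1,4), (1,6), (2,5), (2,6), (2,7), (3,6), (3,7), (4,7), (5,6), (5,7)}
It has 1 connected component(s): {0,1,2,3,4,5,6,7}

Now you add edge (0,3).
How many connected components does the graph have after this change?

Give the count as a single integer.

Answer: 1

Derivation:
Initial component count: 1
Add (0,3): endpoints already in same component. Count unchanged: 1.
New component count: 1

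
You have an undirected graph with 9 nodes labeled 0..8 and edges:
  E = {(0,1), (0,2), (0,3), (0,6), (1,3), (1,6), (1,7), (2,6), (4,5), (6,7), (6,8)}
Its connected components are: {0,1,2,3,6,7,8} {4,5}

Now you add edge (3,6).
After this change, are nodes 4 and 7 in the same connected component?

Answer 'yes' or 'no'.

Initial components: {0,1,2,3,6,7,8} {4,5}
Adding edge (3,6): both already in same component {0,1,2,3,6,7,8}. No change.
New components: {0,1,2,3,6,7,8} {4,5}
Are 4 and 7 in the same component? no

Answer: no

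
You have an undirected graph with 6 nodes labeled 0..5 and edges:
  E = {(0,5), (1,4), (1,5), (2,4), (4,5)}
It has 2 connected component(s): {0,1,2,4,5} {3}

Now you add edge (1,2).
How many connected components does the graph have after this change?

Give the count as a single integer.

Answer: 2

Derivation:
Initial component count: 2
Add (1,2): endpoints already in same component. Count unchanged: 2.
New component count: 2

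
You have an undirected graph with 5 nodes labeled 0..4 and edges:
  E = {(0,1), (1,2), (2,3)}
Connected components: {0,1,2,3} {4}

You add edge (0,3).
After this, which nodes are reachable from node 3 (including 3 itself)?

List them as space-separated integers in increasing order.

Before: nodes reachable from 3: {0,1,2,3}
Adding (0,3): both endpoints already in same component. Reachability from 3 unchanged.
After: nodes reachable from 3: {0,1,2,3}

Answer: 0 1 2 3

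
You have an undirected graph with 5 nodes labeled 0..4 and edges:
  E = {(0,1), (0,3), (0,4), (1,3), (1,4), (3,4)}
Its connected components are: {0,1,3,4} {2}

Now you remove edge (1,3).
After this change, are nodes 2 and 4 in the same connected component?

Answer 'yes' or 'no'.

Answer: no

Derivation:
Initial components: {0,1,3,4} {2}
Removing edge (1,3): not a bridge — component count unchanged at 2.
New components: {0,1,3,4} {2}
Are 2 and 4 in the same component? no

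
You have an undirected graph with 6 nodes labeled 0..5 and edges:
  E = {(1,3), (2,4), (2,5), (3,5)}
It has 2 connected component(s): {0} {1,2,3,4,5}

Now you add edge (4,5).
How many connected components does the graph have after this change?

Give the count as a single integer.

Initial component count: 2
Add (4,5): endpoints already in same component. Count unchanged: 2.
New component count: 2

Answer: 2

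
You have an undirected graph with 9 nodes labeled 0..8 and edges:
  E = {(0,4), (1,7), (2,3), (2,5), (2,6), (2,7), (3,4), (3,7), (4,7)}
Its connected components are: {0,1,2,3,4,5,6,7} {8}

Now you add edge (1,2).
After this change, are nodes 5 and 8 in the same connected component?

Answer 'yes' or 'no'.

Answer: no

Derivation:
Initial components: {0,1,2,3,4,5,6,7} {8}
Adding edge (1,2): both already in same component {0,1,2,3,4,5,6,7}. No change.
New components: {0,1,2,3,4,5,6,7} {8}
Are 5 and 8 in the same component? no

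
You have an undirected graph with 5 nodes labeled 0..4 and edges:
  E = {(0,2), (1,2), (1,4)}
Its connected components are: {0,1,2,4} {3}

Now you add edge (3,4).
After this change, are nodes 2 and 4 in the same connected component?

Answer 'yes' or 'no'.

Initial components: {0,1,2,4} {3}
Adding edge (3,4): merges {3} and {0,1,2,4}.
New components: {0,1,2,3,4}
Are 2 and 4 in the same component? yes

Answer: yes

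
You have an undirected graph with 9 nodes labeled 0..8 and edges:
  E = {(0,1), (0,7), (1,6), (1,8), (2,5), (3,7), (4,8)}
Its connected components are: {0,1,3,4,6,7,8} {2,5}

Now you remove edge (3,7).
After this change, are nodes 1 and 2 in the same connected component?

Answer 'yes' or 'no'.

Answer: no

Derivation:
Initial components: {0,1,3,4,6,7,8} {2,5}
Removing edge (3,7): it was a bridge — component count 2 -> 3.
New components: {0,1,4,6,7,8} {2,5} {3}
Are 1 and 2 in the same component? no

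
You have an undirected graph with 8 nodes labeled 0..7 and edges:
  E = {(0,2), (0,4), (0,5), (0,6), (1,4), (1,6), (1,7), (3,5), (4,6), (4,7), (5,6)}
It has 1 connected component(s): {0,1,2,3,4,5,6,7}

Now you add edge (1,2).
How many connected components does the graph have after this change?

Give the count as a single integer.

Answer: 1

Derivation:
Initial component count: 1
Add (1,2): endpoints already in same component. Count unchanged: 1.
New component count: 1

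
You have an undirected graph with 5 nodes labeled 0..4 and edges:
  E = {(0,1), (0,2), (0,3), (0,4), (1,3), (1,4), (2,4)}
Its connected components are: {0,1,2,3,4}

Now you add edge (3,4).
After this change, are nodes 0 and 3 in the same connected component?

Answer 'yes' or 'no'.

Initial components: {0,1,2,3,4}
Adding edge (3,4): both already in same component {0,1,2,3,4}. No change.
New components: {0,1,2,3,4}
Are 0 and 3 in the same component? yes

Answer: yes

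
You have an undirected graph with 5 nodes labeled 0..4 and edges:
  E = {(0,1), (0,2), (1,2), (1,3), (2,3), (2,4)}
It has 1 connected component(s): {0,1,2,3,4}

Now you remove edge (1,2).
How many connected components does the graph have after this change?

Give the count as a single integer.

Answer: 1

Derivation:
Initial component count: 1
Remove (1,2): not a bridge. Count unchanged: 1.
  After removal, components: {0,1,2,3,4}
New component count: 1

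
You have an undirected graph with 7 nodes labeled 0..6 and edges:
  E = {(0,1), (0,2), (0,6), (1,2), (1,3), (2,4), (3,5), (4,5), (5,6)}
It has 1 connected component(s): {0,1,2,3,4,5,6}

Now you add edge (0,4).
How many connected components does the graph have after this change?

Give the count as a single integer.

Initial component count: 1
Add (0,4): endpoints already in same component. Count unchanged: 1.
New component count: 1

Answer: 1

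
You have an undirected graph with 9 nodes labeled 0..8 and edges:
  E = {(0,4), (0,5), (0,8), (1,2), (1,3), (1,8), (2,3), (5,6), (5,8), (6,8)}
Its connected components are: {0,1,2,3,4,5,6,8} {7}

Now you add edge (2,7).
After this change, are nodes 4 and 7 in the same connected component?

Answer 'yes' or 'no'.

Initial components: {0,1,2,3,4,5,6,8} {7}
Adding edge (2,7): merges {0,1,2,3,4,5,6,8} and {7}.
New components: {0,1,2,3,4,5,6,7,8}
Are 4 and 7 in the same component? yes

Answer: yes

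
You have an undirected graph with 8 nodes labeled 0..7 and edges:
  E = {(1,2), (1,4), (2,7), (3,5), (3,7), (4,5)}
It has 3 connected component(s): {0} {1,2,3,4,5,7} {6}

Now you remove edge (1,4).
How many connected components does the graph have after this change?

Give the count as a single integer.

Answer: 3

Derivation:
Initial component count: 3
Remove (1,4): not a bridge. Count unchanged: 3.
  After removal, components: {0} {1,2,3,4,5,7} {6}
New component count: 3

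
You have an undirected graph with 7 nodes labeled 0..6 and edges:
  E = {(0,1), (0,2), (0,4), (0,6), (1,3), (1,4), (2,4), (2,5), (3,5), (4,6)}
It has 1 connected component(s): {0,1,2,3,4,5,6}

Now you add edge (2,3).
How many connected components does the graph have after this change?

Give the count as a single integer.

Initial component count: 1
Add (2,3): endpoints already in same component. Count unchanged: 1.
New component count: 1

Answer: 1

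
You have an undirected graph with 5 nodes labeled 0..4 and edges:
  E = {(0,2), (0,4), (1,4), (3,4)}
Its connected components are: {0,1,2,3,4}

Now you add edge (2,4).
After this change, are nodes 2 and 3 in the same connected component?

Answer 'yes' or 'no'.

Initial components: {0,1,2,3,4}
Adding edge (2,4): both already in same component {0,1,2,3,4}. No change.
New components: {0,1,2,3,4}
Are 2 and 3 in the same component? yes

Answer: yes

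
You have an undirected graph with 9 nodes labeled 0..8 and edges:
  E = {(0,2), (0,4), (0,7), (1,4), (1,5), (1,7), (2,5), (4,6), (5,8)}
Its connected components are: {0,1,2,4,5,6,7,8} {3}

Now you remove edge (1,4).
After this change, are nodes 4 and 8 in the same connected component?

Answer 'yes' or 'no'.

Initial components: {0,1,2,4,5,6,7,8} {3}
Removing edge (1,4): not a bridge — component count unchanged at 2.
New components: {0,1,2,4,5,6,7,8} {3}
Are 4 and 8 in the same component? yes

Answer: yes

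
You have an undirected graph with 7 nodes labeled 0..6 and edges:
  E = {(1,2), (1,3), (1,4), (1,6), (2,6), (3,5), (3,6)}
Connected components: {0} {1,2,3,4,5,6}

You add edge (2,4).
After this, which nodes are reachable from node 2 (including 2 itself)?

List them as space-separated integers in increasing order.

Answer: 1 2 3 4 5 6

Derivation:
Before: nodes reachable from 2: {1,2,3,4,5,6}
Adding (2,4): both endpoints already in same component. Reachability from 2 unchanged.
After: nodes reachable from 2: {1,2,3,4,5,6}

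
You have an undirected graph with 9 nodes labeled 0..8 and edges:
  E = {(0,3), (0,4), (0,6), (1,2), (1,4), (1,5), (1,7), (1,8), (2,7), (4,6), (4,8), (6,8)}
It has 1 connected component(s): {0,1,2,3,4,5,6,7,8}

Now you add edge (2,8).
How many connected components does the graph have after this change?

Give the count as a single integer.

Answer: 1

Derivation:
Initial component count: 1
Add (2,8): endpoints already in same component. Count unchanged: 1.
New component count: 1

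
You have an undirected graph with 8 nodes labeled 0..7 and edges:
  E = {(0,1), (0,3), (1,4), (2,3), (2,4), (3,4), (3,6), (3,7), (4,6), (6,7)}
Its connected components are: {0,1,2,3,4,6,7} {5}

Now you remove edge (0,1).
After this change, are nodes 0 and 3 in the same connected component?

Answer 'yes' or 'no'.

Initial components: {0,1,2,3,4,6,7} {5}
Removing edge (0,1): not a bridge — component count unchanged at 2.
New components: {0,1,2,3,4,6,7} {5}
Are 0 and 3 in the same component? yes

Answer: yes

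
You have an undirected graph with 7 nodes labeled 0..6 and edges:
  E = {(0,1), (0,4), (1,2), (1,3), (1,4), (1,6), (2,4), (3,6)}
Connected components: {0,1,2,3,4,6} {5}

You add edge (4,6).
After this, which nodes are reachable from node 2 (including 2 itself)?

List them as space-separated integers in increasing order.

Before: nodes reachable from 2: {0,1,2,3,4,6}
Adding (4,6): both endpoints already in same component. Reachability from 2 unchanged.
After: nodes reachable from 2: {0,1,2,3,4,6}

Answer: 0 1 2 3 4 6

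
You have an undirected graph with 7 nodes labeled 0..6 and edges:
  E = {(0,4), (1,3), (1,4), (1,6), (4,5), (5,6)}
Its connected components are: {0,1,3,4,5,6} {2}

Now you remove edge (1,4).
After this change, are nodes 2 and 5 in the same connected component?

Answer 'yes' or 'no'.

Initial components: {0,1,3,4,5,6} {2}
Removing edge (1,4): not a bridge — component count unchanged at 2.
New components: {0,1,3,4,5,6} {2}
Are 2 and 5 in the same component? no

Answer: no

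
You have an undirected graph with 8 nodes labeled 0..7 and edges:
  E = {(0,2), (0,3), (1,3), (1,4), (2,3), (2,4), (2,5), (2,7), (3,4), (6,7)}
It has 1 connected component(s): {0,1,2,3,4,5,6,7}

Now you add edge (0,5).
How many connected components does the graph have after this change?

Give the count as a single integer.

Answer: 1

Derivation:
Initial component count: 1
Add (0,5): endpoints already in same component. Count unchanged: 1.
New component count: 1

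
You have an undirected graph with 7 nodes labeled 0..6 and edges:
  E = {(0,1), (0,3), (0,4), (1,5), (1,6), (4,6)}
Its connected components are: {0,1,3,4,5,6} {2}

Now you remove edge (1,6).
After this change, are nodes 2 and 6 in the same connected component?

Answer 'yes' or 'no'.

Answer: no

Derivation:
Initial components: {0,1,3,4,5,6} {2}
Removing edge (1,6): not a bridge — component count unchanged at 2.
New components: {0,1,3,4,5,6} {2}
Are 2 and 6 in the same component? no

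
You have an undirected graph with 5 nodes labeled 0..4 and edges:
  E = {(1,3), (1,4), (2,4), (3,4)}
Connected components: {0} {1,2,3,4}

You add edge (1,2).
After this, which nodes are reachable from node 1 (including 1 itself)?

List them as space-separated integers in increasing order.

Before: nodes reachable from 1: {1,2,3,4}
Adding (1,2): both endpoints already in same component. Reachability from 1 unchanged.
After: nodes reachable from 1: {1,2,3,4}

Answer: 1 2 3 4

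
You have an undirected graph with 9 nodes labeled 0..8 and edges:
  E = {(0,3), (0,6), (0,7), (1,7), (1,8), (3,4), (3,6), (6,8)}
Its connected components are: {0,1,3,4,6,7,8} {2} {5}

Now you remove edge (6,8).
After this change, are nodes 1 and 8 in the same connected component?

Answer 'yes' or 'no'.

Answer: yes

Derivation:
Initial components: {0,1,3,4,6,7,8} {2} {5}
Removing edge (6,8): not a bridge — component count unchanged at 3.
New components: {0,1,3,4,6,7,8} {2} {5}
Are 1 and 8 in the same component? yes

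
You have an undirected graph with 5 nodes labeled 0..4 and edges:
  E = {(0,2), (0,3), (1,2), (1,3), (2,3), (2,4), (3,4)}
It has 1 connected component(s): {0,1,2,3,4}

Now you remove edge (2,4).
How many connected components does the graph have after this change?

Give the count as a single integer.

Answer: 1

Derivation:
Initial component count: 1
Remove (2,4): not a bridge. Count unchanged: 1.
  After removal, components: {0,1,2,3,4}
New component count: 1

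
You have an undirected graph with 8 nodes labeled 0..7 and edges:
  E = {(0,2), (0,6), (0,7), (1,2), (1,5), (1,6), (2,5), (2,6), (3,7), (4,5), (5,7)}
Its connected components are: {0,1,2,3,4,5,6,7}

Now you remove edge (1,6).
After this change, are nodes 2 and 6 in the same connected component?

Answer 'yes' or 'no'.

Answer: yes

Derivation:
Initial components: {0,1,2,3,4,5,6,7}
Removing edge (1,6): not a bridge — component count unchanged at 1.
New components: {0,1,2,3,4,5,6,7}
Are 2 and 6 in the same component? yes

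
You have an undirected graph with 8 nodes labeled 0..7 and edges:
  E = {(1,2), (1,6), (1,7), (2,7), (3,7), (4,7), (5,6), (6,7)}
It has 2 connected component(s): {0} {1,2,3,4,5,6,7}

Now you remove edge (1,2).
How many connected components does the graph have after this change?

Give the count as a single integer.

Answer: 2

Derivation:
Initial component count: 2
Remove (1,2): not a bridge. Count unchanged: 2.
  After removal, components: {0} {1,2,3,4,5,6,7}
New component count: 2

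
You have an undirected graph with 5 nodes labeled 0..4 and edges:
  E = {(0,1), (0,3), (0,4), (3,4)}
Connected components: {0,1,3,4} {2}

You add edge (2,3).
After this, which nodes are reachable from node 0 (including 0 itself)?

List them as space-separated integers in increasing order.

Answer: 0 1 2 3 4

Derivation:
Before: nodes reachable from 0: {0,1,3,4}
Adding (2,3): merges 0's component with another. Reachability grows.
After: nodes reachable from 0: {0,1,2,3,4}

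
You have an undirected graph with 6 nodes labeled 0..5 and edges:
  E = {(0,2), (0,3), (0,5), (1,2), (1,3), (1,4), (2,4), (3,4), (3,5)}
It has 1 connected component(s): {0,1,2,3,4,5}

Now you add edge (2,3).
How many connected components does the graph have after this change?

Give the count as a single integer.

Answer: 1

Derivation:
Initial component count: 1
Add (2,3): endpoints already in same component. Count unchanged: 1.
New component count: 1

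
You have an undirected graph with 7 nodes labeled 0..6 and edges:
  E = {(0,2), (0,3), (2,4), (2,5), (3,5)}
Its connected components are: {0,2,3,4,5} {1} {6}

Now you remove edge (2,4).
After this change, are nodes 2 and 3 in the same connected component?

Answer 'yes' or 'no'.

Answer: yes

Derivation:
Initial components: {0,2,3,4,5} {1} {6}
Removing edge (2,4): it was a bridge — component count 3 -> 4.
New components: {0,2,3,5} {1} {4} {6}
Are 2 and 3 in the same component? yes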